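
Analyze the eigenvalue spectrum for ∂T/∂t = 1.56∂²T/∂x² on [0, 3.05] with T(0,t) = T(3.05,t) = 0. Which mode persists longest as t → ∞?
Eigenvalues: λₙ = 1.56n²π²/3.05².
First three modes:
  n=1: λ₁ = 1.56π²/3.05² ≈ 1.655
  n=2: λ₂ = 6.24π²/3.05² ≈ 6.62 (4× faster decay)
  n=3: λ₃ = 14.04π²/3.05² ≈ 14.896 (9× faster decay)
As t → ∞, higher modes decay exponentially faster. The n=1 mode dominates: T ~ c₁ sin(πx/3.05) e^{-λ₁t}.
Decay rate: λ₁ = 1.56π²/3.05² ≈ 1.655.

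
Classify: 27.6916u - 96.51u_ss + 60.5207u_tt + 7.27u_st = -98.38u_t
Rewriting in standard form: -96.51u_ss + 7.27u_st + 60.5207u_tt + 98.38u_t + 27.6916u = 0. Hyperbolic (discriminant = 23416.263928).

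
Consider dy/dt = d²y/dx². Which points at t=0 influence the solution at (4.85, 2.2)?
The entire real line. The heat equation has infinite propagation speed: any initial disturbance instantly affects all points (though exponentially small far away).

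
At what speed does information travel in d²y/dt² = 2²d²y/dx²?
Speed = 2. Information travels along characteristics x = x₀ ± 2t.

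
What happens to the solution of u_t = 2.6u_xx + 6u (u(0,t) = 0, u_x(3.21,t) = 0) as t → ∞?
u grows unboundedly. Reaction dominates diffusion (r=6 > κπ²/(4L²)≈0.62); solution grows exponentially.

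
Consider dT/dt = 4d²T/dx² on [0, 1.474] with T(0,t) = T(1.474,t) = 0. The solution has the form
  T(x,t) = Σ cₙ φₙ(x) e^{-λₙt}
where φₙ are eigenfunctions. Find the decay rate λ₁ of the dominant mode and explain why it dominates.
Eigenvalues: λₙ = 4n²π²/1.474².
First three modes:
  n=1: λ₁ = 4π²/1.474² ≈ 18.17
  n=2: λ₂ = 16π²/1.474² ≈ 72.682 (4× faster decay)
  n=3: λ₃ = 36π²/1.474² ≈ 163.534 (9× faster decay)
As t → ∞, higher modes decay exponentially faster. The n=1 mode dominates: T ~ c₁ sin(πx/1.474) e^{-λ₁t}.
Decay rate: λ₁ = 4π²/1.474² ≈ 18.17.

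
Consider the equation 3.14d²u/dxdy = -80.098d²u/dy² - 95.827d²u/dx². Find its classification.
Rewriting in standard form: 95.827d²u/dx² + 3.14d²u/dxdy + 80.098d²u/dy² = 0. Elliptic. (A = 95.827, B = 3.14, C = 80.098 gives B² - 4AC = -30692.344584.)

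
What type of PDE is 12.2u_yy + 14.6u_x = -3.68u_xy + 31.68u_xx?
Rewriting in standard form: -31.68u_xx + 3.68u_xy + 12.2u_yy + 14.6u_x = 0. With A = -31.68, B = 3.68, C = 12.2, the discriminant is 1559.5264. This is a hyperbolic PDE.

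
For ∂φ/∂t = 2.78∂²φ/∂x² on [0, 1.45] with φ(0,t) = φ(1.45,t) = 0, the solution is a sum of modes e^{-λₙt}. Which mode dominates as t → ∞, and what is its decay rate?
Eigenvalues: λₙ = 2.78n²π²/1.45².
First three modes:
  n=1: λ₁ = 2.78π²/1.45² ≈ 13.05
  n=2: λ₂ = 11.12π²/1.45² ≈ 52.2 (4× faster decay)
  n=3: λ₃ = 25.02π²/1.45² ≈ 117.449 (9× faster decay)
As t → ∞, higher modes decay exponentially faster. The n=1 mode dominates: φ ~ c₁ sin(πx/1.45) e^{-λ₁t}.
Decay rate: λ₁ = 2.78π²/1.45² ≈ 13.05.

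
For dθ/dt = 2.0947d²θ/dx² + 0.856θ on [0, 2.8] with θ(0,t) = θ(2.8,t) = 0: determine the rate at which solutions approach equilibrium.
Eigenvalues: λₙ = 2.0947n²π²/2.8² - 0.856.
First three modes:
  n=1: λ₁ = 2.0947π²/2.8² - 0.856 ≈ 1.781
  n=2: λ₂ = 8.3788π²/2.8² - 0.856 ≈ 9.692
  n=3: λ₃ = 18.8523π²/2.8² - 0.856 ≈ 22.877
Since 2.0947π²/2.8² ≈ 2.637 > 0.856, all λₙ > 0.
The n=1 mode decays slowest → dominates as t → ∞.
Asymptotic: θ ~ c₁ sin(πx/2.8) e^{-λ₁t} with decay rate λ₁ ≈ 1.781.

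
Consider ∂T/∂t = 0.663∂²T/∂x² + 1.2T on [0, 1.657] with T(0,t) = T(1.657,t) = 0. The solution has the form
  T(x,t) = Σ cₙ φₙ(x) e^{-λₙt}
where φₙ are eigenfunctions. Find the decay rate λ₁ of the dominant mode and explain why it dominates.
Eigenvalues: λₙ = 0.663n²π²/1.657² - 1.2.
First three modes:
  n=1: λ₁ = 0.663π²/1.657² - 1.2 ≈ 1.183
  n=2: λ₂ = 2.652π²/1.657² - 1.2 ≈ 8.333
  n=3: λ₃ = 5.967π²/1.657² - 1.2 ≈ 20.249
Since 0.663π²/1.657² ≈ 2.383 > 1.2, all λₙ > 0.
The n=1 mode decays slowest → dominates as t → ∞.
Asymptotic: T ~ c₁ sin(πx/1.657) e^{-λ₁t} with decay rate λ₁ ≈ 1.183.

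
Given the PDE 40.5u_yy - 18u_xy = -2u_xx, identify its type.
Rewriting in standard form: 2u_xx - 18u_xy + 40.5u_yy = 0. The second-order coefficients are A = 2, B = -18, C = 40.5. Since B² - 4AC = 0 = 0, this is a parabolic PDE.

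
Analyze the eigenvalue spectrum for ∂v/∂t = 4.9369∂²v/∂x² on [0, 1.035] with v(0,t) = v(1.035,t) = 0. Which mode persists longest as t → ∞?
Eigenvalues: λₙ = 4.9369n²π²/1.035².
First three modes:
  n=1: λ₁ = 4.9369π²/1.035² ≈ 45.486
  n=2: λ₂ = 19.7476π²/1.035² ≈ 181.942 (4× faster decay)
  n=3: λ₃ = 44.4321π²/1.035² ≈ 409.37 (9× faster decay)
As t → ∞, higher modes decay exponentially faster. The n=1 mode dominates: v ~ c₁ sin(πx/1.035) e^{-λ₁t}.
Decay rate: λ₁ = 4.9369π²/1.035² ≈ 45.486.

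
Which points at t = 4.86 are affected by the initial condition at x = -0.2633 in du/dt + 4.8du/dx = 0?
At x = 23.0647. The characteristic carries data from (-0.2633, 0) to (23.0647, 4.86).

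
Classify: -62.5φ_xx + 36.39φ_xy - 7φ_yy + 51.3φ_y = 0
Elliptic (discriminant = -425.7679).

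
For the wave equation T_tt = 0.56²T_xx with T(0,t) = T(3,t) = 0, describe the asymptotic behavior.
T oscillates (no decay). Energy is conserved; the solution oscillates indefinitely as standing waves.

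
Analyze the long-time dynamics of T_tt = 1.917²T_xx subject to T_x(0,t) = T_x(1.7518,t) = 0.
Long-time behavior: T oscillates about a mean that drifts linearly in t (generically unbounded; no decay). There is no damping, so the nonconstant modes persist as standing waves (energy conserved, no decay). But with Neumann conditions at both ends the constant mode has eigenvalue 0: the spatial mean M(t) of T satisfies M'' = 0, so M(t) = M(0) + M'(0)·t. Unless the initial velocity has zero mean (∫T_t(x,0)dx = 0), the solution grows linearly in t (unbounded, though not exponentially); if it does have zero mean, the solution stays bounded and simply oscillates.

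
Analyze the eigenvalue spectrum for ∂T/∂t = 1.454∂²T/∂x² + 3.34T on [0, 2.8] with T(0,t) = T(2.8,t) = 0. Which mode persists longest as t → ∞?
Eigenvalues: λₙ = 1.454n²π²/2.8² - 3.34.
First three modes:
  n=1: λ₁ = 1.454π²/2.8² - 3.34 ≈ -1.51
  n=2: λ₂ = 5.816π²/2.8² - 3.34 ≈ 3.982
  n=3: λ₃ = 13.086π²/2.8² - 3.34 ≈ 13.134
Since 1.454π²/2.8² ≈ 1.83 < 3.34, λ₁ < 0.
The n=1 mode grows fastest (−λₙ is largest for n=1) → dominates.
Asymptotic: T ~ c₁ sin(πx/2.8) e^{1.51t} (exponential growth at rate −λ₁ ≈ 1.51).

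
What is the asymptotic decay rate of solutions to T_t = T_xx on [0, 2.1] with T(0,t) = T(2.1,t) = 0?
Eigenvalues: λₙ = n²π²/2.1².
First three modes:
  n=1: λ₁ = π²/2.1² ≈ 2.238
  n=2: λ₂ = 4π²/2.1² ≈ 8.952 (4× faster decay)
  n=3: λ₃ = 9π²/2.1² ≈ 20.142 (9× faster decay)
As t → ∞, higher modes decay exponentially faster. The n=1 mode dominates: T ~ c₁ sin(πx/2.1) e^{-λ₁t}.
Decay rate: λ₁ = π²/2.1² ≈ 2.238.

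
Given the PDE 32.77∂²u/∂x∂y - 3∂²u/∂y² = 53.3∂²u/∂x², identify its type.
Rewriting in standard form: -53.3∂²u/∂x² + 32.77∂²u/∂x∂y - 3∂²u/∂y² = 0. The second-order coefficients are A = -53.3, B = 32.77, C = -3. Since B² - 4AC = 434.2729 > 0, this is a hyperbolic PDE.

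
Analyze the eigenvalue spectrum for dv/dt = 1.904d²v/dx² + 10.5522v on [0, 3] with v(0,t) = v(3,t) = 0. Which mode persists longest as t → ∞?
Eigenvalues: λₙ = 1.904n²π²/3² - 10.5522.
First three modes:
  n=1: λ₁ = 1.904π²/3² - 10.5522 ≈ -8.464
  n=2: λ₂ = 7.616π²/3² - 10.5522 ≈ -2.2
  n=3: λ₃ = 17.136π²/3² - 10.5522 ≈ 8.24
Since 1.904π²/3² ≈ 2.088 < 10.5522, λ₁ < 0.
The n=1 mode grows fastest (−λₙ is largest for n=1) → dominates.
Asymptotic: v ~ c₁ sin(πx/3) e^{8.464t} (exponential growth at rate −λ₁ ≈ 8.464).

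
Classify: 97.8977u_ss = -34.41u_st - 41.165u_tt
Rewriting in standard form: 97.8977u_ss + 34.41u_st + 41.165u_tt = 0. Elliptic (discriminant = -14935.787182).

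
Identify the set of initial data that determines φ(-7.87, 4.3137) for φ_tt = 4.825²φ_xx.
Domain of dependence: [-28.6836025, 12.9436025]. Signals travel at speed 4.825, so data within |x - -7.87| ≤ 4.825·4.3137 = 20.8136025 can reach the point.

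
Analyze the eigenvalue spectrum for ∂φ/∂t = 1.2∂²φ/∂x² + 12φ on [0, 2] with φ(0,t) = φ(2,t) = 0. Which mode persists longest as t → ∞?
Eigenvalues: λₙ = 1.2n²π²/2² - 12.
First three modes:
  n=1: λ₁ = 1.2π²/2² - 12 ≈ -9.039
  n=2: λ₂ = 4.8π²/2² - 12 ≈ -0.156
  n=3: λ₃ = 10.8π²/2² - 12 ≈ 14.648
Since 1.2π²/2² ≈ 2.961 < 12, λ₁ < 0.
The n=1 mode grows fastest (−λₙ is largest for n=1) → dominates.
Asymptotic: φ ~ c₁ sin(πx/2) e^{9.039t} (exponential growth at rate −λ₁ ≈ 9.039).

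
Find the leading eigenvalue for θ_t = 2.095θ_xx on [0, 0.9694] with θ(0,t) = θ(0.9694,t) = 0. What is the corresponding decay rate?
Eigenvalues: λₙ = 2.095n²π²/0.9694².
First three modes:
  n=1: λ₁ = 2.095π²/0.9694² ≈ 22.003
  n=2: λ₂ = 8.38π²/0.9694² ≈ 88.011 (4× faster decay)
  n=3: λ₃ = 18.855π²/0.9694² ≈ 198.025 (9× faster decay)
As t → ∞, higher modes decay exponentially faster. The n=1 mode dominates: θ ~ c₁ sin(πx/0.9694) e^{-λ₁t}.
Decay rate: λ₁ = 2.095π²/0.9694² ≈ 22.003.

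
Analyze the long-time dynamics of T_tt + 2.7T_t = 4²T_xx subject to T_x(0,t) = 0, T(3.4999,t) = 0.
Long-time behavior: T → 0. Damping (γ=2.7) dissipates energy; oscillations decay exponentially.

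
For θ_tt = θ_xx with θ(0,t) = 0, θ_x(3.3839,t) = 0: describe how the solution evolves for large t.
θ oscillates (no decay). Energy is conserved; the solution oscillates indefinitely as standing waves.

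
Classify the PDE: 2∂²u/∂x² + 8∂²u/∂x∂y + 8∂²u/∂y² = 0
A = 2, B = 8, C = 8. Discriminant B² - 4AC = 0. Since 0 = 0, parabolic.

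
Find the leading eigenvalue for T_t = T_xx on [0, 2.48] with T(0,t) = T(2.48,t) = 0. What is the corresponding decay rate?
Eigenvalues: λₙ = n²π²/2.48².
First three modes:
  n=1: λ₁ = π²/2.48² ≈ 1.605
  n=2: λ₂ = 4π²/2.48² ≈ 6.419 (4× faster decay)
  n=3: λ₃ = 9π²/2.48² ≈ 14.442 (9× faster decay)
As t → ∞, higher modes decay exponentially faster. The n=1 mode dominates: T ~ c₁ sin(πx/2.48) e^{-λ₁t}.
Decay rate: λ₁ = π²/2.48² ≈ 1.605.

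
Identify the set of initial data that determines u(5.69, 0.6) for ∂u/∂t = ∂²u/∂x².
The entire real line. The heat equation has infinite propagation speed: any initial disturbance instantly affects all points (though exponentially small far away).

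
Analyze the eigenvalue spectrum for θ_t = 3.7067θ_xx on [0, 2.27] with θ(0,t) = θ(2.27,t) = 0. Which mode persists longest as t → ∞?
Eigenvalues: λₙ = 3.7067n²π²/2.27².
First three modes:
  n=1: λ₁ = 3.7067π²/2.27² ≈ 7.1
  n=2: λ₂ = 14.8268π²/2.27² ≈ 28.399 (4× faster decay)
  n=3: λ₃ = 33.3603π²/2.27² ≈ 63.897 (9× faster decay)
As t → ∞, higher modes decay exponentially faster. The n=1 mode dominates: θ ~ c₁ sin(πx/2.27) e^{-λ₁t}.
Decay rate: λ₁ = 3.7067π²/2.27² ≈ 7.1.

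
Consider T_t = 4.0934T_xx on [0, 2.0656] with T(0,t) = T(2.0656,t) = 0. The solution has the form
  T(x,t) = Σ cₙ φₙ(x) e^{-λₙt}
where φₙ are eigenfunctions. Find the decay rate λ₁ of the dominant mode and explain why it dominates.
Eigenvalues: λₙ = 4.0934n²π²/2.0656².
First three modes:
  n=1: λ₁ = 4.0934π²/2.0656² ≈ 9.469
  n=2: λ₂ = 16.3736π²/2.0656² ≈ 37.875 (4× faster decay)
  n=3: λ₃ = 36.8406π²/2.0656² ≈ 85.219 (9× faster decay)
As t → ∞, higher modes decay exponentially faster. The n=1 mode dominates: T ~ c₁ sin(πx/2.0656) e^{-λ₁t}.
Decay rate: λ₁ = 4.0934π²/2.0656² ≈ 9.469.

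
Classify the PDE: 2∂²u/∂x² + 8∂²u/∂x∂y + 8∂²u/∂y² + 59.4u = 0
A = 2, B = 8, C = 8. Discriminant B² - 4AC = 0. Since 0 = 0, parabolic.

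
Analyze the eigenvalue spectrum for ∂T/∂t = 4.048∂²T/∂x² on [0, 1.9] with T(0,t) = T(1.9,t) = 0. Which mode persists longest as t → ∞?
Eigenvalues: λₙ = 4.048n²π²/1.9².
First three modes:
  n=1: λ₁ = 4.048π²/1.9² ≈ 11.067
  n=2: λ₂ = 16.192π²/1.9² ≈ 44.268 (4× faster decay)
  n=3: λ₃ = 36.432π²/1.9² ≈ 99.604 (9× faster decay)
As t → ∞, higher modes decay exponentially faster. The n=1 mode dominates: T ~ c₁ sin(πx/1.9) e^{-λ₁t}.
Decay rate: λ₁ = 4.048π²/1.9² ≈ 11.067.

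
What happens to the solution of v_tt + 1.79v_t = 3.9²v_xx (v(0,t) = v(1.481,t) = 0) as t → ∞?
v → 0. Damping (γ=1.79) dissipates energy; oscillations decay exponentially.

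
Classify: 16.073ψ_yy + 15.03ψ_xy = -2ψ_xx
Rewriting in standard form: 2ψ_xx + 15.03ψ_xy + 16.073ψ_yy = 0. Hyperbolic (discriminant = 97.3169).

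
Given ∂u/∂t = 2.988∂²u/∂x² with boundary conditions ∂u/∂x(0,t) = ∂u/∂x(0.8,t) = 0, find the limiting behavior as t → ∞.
u → constant (steady state). Heat is conserved (no flux at boundaries); solution approaches the spatial average.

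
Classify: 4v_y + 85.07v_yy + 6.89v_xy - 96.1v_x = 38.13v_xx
Rewriting in standard form: -38.13v_xx + 6.89v_xy + 85.07v_yy - 96.1v_x + 4v_y = 0. Hyperbolic (discriminant = 13022.3485).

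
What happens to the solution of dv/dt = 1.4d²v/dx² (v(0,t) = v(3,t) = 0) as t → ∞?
v → 0. Heat diffuses out through both boundaries.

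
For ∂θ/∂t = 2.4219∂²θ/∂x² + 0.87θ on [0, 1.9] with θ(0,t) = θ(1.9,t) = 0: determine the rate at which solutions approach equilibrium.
Eigenvalues: λₙ = 2.4219n²π²/1.9² - 0.87.
First three modes:
  n=1: λ₁ = 2.4219π²/1.9² - 0.87 ≈ 5.751
  n=2: λ₂ = 9.6876π²/1.9² - 0.87 ≈ 25.616
  n=3: λ₃ = 21.7971π²/1.9² - 0.87 ≈ 58.722
Since 2.4219π²/1.9² ≈ 6.621 > 0.87, all λₙ > 0.
The n=1 mode decays slowest → dominates as t → ∞.
Asymptotic: θ ~ c₁ sin(πx/1.9) e^{-λ₁t} with decay rate λ₁ ≈ 5.751.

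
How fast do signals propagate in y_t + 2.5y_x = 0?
Speed = 2.5. Information travels along x - 2.5t = const (rightward).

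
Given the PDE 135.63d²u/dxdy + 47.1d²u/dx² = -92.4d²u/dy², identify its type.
Rewriting in standard form: 47.1d²u/dx² + 135.63d²u/dxdy + 92.4d²u/dy² = 0. The second-order coefficients are A = 47.1, B = 135.63, C = 92.4. Since B² - 4AC = 987.3369 > 0, this is a hyperbolic PDE.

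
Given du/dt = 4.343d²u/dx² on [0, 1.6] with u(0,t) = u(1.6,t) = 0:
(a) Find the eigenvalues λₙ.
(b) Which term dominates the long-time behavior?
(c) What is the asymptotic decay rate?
Eigenvalues: λₙ = 4.343n²π²/1.6².
First three modes:
  n=1: λ₁ = 4.343π²/1.6² ≈ 16.744
  n=2: λ₂ = 17.372π²/1.6² ≈ 66.975 (4× faster decay)
  n=3: λ₃ = 39.087π²/1.6² ≈ 150.693 (9× faster decay)
As t → ∞, higher modes decay exponentially faster. The n=1 mode dominates: u ~ c₁ sin(πx/1.6) e^{-λ₁t}.
Decay rate: λ₁ = 4.343π²/1.6² ≈ 16.744.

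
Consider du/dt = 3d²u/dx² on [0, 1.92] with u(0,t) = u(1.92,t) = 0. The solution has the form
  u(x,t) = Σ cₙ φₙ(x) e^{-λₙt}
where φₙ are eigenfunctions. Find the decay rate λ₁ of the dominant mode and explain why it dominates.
Eigenvalues: λₙ = 3n²π²/1.92².
First three modes:
  n=1: λ₁ = 3π²/1.92² ≈ 8.032
  n=2: λ₂ = 12π²/1.92² ≈ 32.128 (4× faster decay)
  n=3: λ₃ = 27π²/1.92² ≈ 72.287 (9× faster decay)
As t → ∞, higher modes decay exponentially faster. The n=1 mode dominates: u ~ c₁ sin(πx/1.92) e^{-λ₁t}.
Decay rate: λ₁ = 3π²/1.92² ≈ 8.032.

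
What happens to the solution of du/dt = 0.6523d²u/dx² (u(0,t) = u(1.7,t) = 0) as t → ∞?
u → 0. Heat diffuses out through both boundaries.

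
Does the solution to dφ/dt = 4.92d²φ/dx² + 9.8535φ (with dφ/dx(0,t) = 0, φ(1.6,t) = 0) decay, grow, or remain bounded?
φ grows unboundedly. Reaction dominates diffusion (r=9.8535 > κπ²/(4L²)≈4.74); solution grows exponentially.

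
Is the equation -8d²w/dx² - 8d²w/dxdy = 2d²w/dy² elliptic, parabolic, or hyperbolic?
Rewriting in standard form: -8d²w/dx² - 8d²w/dxdy - 2d²w/dy² = 0. Computing B² - 4AC with A = -8, B = -8, C = -2: discriminant = 0 (zero). Answer: parabolic.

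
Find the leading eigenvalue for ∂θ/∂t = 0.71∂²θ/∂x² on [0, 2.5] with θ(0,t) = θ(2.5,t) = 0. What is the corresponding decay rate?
Eigenvalues: λₙ = 0.71n²π²/2.5².
First three modes:
  n=1: λ₁ = 0.71π²/2.5² ≈ 1.121
  n=2: λ₂ = 2.84π²/2.5² ≈ 4.485 (4× faster decay)
  n=3: λ₃ = 6.39π²/2.5² ≈ 10.091 (9× faster decay)
As t → ∞, higher modes decay exponentially faster. The n=1 mode dominates: θ ~ c₁ sin(πx/2.5) e^{-λ₁t}.
Decay rate: λ₁ = 0.71π²/2.5² ≈ 1.121.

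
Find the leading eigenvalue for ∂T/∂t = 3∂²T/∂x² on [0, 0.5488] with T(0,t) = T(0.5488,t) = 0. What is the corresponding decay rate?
Eigenvalues: λₙ = 3n²π²/0.5488².
First three modes:
  n=1: λ₁ = 3π²/0.5488² ≈ 98.309
  n=2: λ₂ = 12π²/0.5488² ≈ 393.236 (4× faster decay)
  n=3: λ₃ = 27π²/0.5488² ≈ 884.78 (9× faster decay)
As t → ∞, higher modes decay exponentially faster. The n=1 mode dominates: T ~ c₁ sin(πx/0.5488) e^{-λ₁t}.
Decay rate: λ₁ = 3π²/0.5488² ≈ 98.309.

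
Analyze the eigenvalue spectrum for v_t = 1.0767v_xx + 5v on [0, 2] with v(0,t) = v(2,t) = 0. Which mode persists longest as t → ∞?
Eigenvalues: λₙ = 1.0767n²π²/2² - 5.
First three modes:
  n=1: λ₁ = 1.0767π²/2² - 5 ≈ -2.343
  n=2: λ₂ = 4.3068π²/2² - 5 ≈ 5.627
  n=3: λ₃ = 9.6903π²/2² - 5 ≈ 18.91
Since 1.0767π²/2² ≈ 2.657 < 5, λ₁ < 0.
The n=1 mode grows fastest (−λₙ is largest for n=1) → dominates.
Asymptotic: v ~ c₁ sin(πx/2) e^{2.343t} (exponential growth at rate −λ₁ ≈ 2.343).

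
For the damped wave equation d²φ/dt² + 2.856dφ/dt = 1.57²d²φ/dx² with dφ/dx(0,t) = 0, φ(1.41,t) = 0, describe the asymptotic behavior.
φ → 0. Damping (γ=2.856) dissipates energy; oscillations decay exponentially.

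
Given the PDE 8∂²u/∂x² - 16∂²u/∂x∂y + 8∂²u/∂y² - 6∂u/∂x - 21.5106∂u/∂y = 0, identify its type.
The second-order coefficients are A = 8, B = -16, C = 8. Since B² - 4AC = 0 = 0, this is a parabolic PDE.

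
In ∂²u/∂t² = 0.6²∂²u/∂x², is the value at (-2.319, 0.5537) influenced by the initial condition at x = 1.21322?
No. The domain of dependence is [-2.65122, -1.98678], and 1.21322 is outside this interval.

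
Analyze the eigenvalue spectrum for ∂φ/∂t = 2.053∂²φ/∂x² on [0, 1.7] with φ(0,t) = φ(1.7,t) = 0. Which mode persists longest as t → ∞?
Eigenvalues: λₙ = 2.053n²π²/1.7².
First three modes:
  n=1: λ₁ = 2.053π²/1.7² ≈ 7.011
  n=2: λ₂ = 8.212π²/1.7² ≈ 28.045 (4× faster decay)
  n=3: λ₃ = 18.477π²/1.7² ≈ 63.101 (9× faster decay)
As t → ∞, higher modes decay exponentially faster. The n=1 mode dominates: φ ~ c₁ sin(πx/1.7) e^{-λ₁t}.
Decay rate: λ₁ = 2.053π²/1.7² ≈ 7.011.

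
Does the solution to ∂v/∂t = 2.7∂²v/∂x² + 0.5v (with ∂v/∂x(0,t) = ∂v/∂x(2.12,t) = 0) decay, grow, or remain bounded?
v grows unboundedly. With Neumann BCs the constant mode has diffusion eigenvalue 0, so any r > 0 makes it grow like e^(0.5t); solution grows exponentially.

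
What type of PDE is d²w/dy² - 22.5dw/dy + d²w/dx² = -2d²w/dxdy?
Rewriting in standard form: d²w/dx² + 2d²w/dxdy + d²w/dy² - 22.5dw/dy = 0. With A = 1, B = 2, C = 1, the discriminant is 0. This is a parabolic PDE.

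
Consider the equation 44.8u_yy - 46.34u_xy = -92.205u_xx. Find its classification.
Rewriting in standard form: 92.205u_xx - 46.34u_xy + 44.8u_yy = 0. Elliptic. (A = 92.205, B = -46.34, C = 44.8 gives B² - 4AC = -14375.7404.)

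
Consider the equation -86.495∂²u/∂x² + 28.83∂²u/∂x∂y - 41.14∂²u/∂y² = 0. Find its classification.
Elliptic. (A = -86.495, B = 28.83, C = -41.14 gives B² - 4AC = -13402.4483.)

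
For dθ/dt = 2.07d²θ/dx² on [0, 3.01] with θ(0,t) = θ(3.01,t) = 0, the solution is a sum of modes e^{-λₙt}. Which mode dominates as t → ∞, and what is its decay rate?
Eigenvalues: λₙ = 2.07n²π²/3.01².
First three modes:
  n=1: λ₁ = 2.07π²/3.01² ≈ 2.255
  n=2: λ₂ = 8.28π²/3.01² ≈ 9.02 (4× faster decay)
  n=3: λ₃ = 18.63π²/3.01² ≈ 20.295 (9× faster decay)
As t → ∞, higher modes decay exponentially faster. The n=1 mode dominates: θ ~ c₁ sin(πx/3.01) e^{-λ₁t}.
Decay rate: λ₁ = 2.07π²/3.01² ≈ 2.255.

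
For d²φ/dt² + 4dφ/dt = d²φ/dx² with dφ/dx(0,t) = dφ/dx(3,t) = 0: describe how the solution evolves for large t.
φ → constant (steady state). Damping (γ=4) dissipates the nonconstant modes; with Neumann BCs the spatial average obeys M''+γM'=0 and tends to a finite limit.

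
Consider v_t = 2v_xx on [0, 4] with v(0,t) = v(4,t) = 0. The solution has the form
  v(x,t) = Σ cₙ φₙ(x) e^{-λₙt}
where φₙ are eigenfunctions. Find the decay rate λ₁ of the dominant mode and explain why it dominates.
Eigenvalues: λₙ = 2n²π²/4².
First three modes:
  n=1: λ₁ = 2π²/4² ≈ 1.234
  n=2: λ₂ = 8π²/4² ≈ 4.935 (4× faster decay)
  n=3: λ₃ = 18π²/4² ≈ 11.103 (9× faster decay)
As t → ∞, higher modes decay exponentially faster. The n=1 mode dominates: v ~ c₁ sin(πx/4) e^{-λ₁t}.
Decay rate: λ₁ = 2π²/4² ≈ 1.234.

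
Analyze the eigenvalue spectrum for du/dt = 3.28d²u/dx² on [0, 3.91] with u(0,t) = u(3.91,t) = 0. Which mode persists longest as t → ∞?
Eigenvalues: λₙ = 3.28n²π²/3.91².
First three modes:
  n=1: λ₁ = 3.28π²/3.91² ≈ 2.117
  n=2: λ₂ = 13.12π²/3.91² ≈ 8.47 (4× faster decay)
  n=3: λ₃ = 29.52π²/3.91² ≈ 19.057 (9× faster decay)
As t → ∞, higher modes decay exponentially faster. The n=1 mode dominates: u ~ c₁ sin(πx/3.91) e^{-λ₁t}.
Decay rate: λ₁ = 3.28π²/3.91² ≈ 2.117.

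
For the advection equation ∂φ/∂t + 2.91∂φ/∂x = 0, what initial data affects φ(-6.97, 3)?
A single point: x = -15.7. The characteristic through (-6.97, 3) is x - 2.91t = const, so x = -6.97 - 2.91·3 = -15.7.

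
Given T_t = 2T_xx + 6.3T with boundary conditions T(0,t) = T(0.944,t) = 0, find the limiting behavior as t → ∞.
T → 0. Diffusion dominates reaction (r=6.3 < κπ²/L²≈22.15); solution decays.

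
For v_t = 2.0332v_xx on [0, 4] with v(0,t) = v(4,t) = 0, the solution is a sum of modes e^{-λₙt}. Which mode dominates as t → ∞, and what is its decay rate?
Eigenvalues: λₙ = 2.0332n²π²/4².
First three modes:
  n=1: λ₁ = 2.0332π²/4² ≈ 1.254
  n=2: λ₂ = 8.1328π²/4² ≈ 5.017 (4× faster decay)
  n=3: λ₃ = 18.2988π²/4² ≈ 11.288 (9× faster decay)
As t → ∞, higher modes decay exponentially faster. The n=1 mode dominates: v ~ c₁ sin(πx/4) e^{-λ₁t}.
Decay rate: λ₁ = 2.0332π²/4² ≈ 1.254.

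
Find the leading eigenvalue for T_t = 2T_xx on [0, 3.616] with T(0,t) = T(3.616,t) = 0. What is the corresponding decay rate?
Eigenvalues: λₙ = 2n²π²/3.616².
First three modes:
  n=1: λ₁ = 2π²/3.616² ≈ 1.51
  n=2: λ₂ = 8π²/3.616² ≈ 6.039 (4× faster decay)
  n=3: λ₃ = 18π²/3.616² ≈ 13.587 (9× faster decay)
As t → ∞, higher modes decay exponentially faster. The n=1 mode dominates: T ~ c₁ sin(πx/3.616) e^{-λ₁t}.
Decay rate: λ₁ = 2π²/3.616² ≈ 1.51.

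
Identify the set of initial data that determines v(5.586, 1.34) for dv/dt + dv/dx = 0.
A single point: x = 4.246. The characteristic through (5.586, 1.34) is x - 1t = const, so x = 5.586 - 1·1.34 = 4.246.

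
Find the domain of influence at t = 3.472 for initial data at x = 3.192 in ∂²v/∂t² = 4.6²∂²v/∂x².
Domain of influence: [-12.7792, 19.1632]. Data at x = 3.192 spreads outward at speed 4.6.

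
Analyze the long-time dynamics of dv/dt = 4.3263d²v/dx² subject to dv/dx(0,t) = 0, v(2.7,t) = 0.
Long-time behavior: v → 0. Heat escapes through the Dirichlet boundary.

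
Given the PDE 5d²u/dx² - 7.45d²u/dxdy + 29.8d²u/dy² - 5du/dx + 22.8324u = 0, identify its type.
The second-order coefficients are A = 5, B = -7.45, C = 29.8. Since B² - 4AC = -540.4975 < 0, this is an elliptic PDE.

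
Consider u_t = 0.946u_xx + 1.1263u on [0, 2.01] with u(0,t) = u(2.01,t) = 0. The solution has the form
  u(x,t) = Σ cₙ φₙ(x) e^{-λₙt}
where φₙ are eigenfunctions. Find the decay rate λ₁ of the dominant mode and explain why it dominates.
Eigenvalues: λₙ = 0.946n²π²/2.01² - 1.1263.
First three modes:
  n=1: λ₁ = 0.946π²/2.01² - 1.1263 ≈ 1.185
  n=2: λ₂ = 3.784π²/2.01² - 1.1263 ≈ 8.118
  n=3: λ₃ = 8.514π²/2.01² - 1.1263 ≈ 19.673
Since 0.946π²/2.01² ≈ 2.311 > 1.1263, all λₙ > 0.
The n=1 mode decays slowest → dominates as t → ∞.
Asymptotic: u ~ c₁ sin(πx/2.01) e^{-λ₁t} with decay rate λ₁ ≈ 1.185.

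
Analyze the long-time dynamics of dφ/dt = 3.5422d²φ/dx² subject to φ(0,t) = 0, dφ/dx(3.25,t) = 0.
Long-time behavior: φ → 0. Heat escapes through the Dirichlet boundary.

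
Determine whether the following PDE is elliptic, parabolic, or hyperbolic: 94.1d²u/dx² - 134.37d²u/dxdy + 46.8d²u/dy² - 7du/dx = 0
Coefficients: A = 94.1, B = -134.37, C = 46.8. B² - 4AC = 439.7769, which is positive, so the equation is hyperbolic.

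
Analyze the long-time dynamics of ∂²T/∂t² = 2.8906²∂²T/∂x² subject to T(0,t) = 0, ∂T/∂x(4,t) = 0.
Long-time behavior: T oscillates (no decay). Energy is conserved; the solution oscillates indefinitely as standing waves.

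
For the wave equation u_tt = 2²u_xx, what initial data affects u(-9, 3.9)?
Domain of dependence: [-16.8, -1.2]. Signals travel at speed 2, so data within |x - -9| ≤ 2·3.9 = 7.8 can reach the point.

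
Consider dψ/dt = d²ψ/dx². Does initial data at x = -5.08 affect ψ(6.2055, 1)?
Yes, for any finite x. The heat equation has infinite propagation speed, so all initial data affects all points at any t > 0.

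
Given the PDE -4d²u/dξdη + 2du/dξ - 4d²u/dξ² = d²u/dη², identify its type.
Rewriting in standard form: -4d²u/dξ² - 4d²u/dξdη - d²u/dη² + 2du/dξ = 0. The second-order coefficients are A = -4, B = -4, C = -1. Since B² - 4AC = 0 = 0, this is a parabolic PDE.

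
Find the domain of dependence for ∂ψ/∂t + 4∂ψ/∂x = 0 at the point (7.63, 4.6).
A single point: x = -10.77. The characteristic through (7.63, 4.6) is x - 4t = const, so x = 7.63 - 4·4.6 = -10.77.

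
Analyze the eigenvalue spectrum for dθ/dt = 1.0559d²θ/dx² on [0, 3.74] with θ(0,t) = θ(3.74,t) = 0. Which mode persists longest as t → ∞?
Eigenvalues: λₙ = 1.0559n²π²/3.74².
First three modes:
  n=1: λ₁ = 1.0559π²/3.74² ≈ 0.745
  n=2: λ₂ = 4.2236π²/3.74² ≈ 2.98 (4× faster decay)
  n=3: λ₃ = 9.5031π²/3.74² ≈ 6.705 (9× faster decay)
As t → ∞, higher modes decay exponentially faster. The n=1 mode dominates: θ ~ c₁ sin(πx/3.74) e^{-λ₁t}.
Decay rate: λ₁ = 1.0559π²/3.74² ≈ 0.745.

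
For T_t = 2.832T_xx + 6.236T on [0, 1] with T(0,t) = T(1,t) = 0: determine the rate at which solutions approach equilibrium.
Eigenvalues: λₙ = 2.832n²π²/1² - 6.236.
First three modes:
  n=1: λ₁ = 2.832π² - 6.236 ≈ 21.715
  n=2: λ₂ = 11.328π² - 6.236 ≈ 105.567
  n=3: λ₃ = 25.488π² - 6.236 ≈ 245.32
Since 2.832π² ≈ 27.951 > 6.236, all λₙ > 0.
The n=1 mode decays slowest → dominates as t → ∞.
Asymptotic: T ~ c₁ sin(πx/1) e^{-λ₁t} with decay rate λ₁ ≈ 21.715.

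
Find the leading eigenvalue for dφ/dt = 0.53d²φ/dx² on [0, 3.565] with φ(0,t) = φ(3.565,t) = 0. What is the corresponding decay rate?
Eigenvalues: λₙ = 0.53n²π²/3.565².
First three modes:
  n=1: λ₁ = 0.53π²/3.565² ≈ 0.412
  n=2: λ₂ = 2.12π²/3.565² ≈ 1.646 (4× faster decay)
  n=3: λ₃ = 4.77π²/3.565² ≈ 3.704 (9× faster decay)
As t → ∞, higher modes decay exponentially faster. The n=1 mode dominates: φ ~ c₁ sin(πx/3.565) e^{-λ₁t}.
Decay rate: λ₁ = 0.53π²/3.565² ≈ 0.412.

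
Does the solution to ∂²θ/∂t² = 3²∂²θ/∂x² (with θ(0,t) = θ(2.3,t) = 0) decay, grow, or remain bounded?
θ oscillates (no decay). Energy is conserved; the solution oscillates indefinitely as standing waves.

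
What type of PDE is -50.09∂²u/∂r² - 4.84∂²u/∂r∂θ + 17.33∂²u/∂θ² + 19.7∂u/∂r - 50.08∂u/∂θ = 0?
With A = -50.09, B = -4.84, C = 17.33, the discriminant is 3495.6644. This is a hyperbolic PDE.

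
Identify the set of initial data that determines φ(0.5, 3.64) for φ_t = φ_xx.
The entire real line. The heat equation has infinite propagation speed: any initial disturbance instantly affects all points (though exponentially small far away).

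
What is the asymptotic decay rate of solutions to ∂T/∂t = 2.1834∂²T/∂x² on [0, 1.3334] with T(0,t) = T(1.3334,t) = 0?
Eigenvalues: λₙ = 2.1834n²π²/1.3334².
First three modes:
  n=1: λ₁ = 2.1834π²/1.3334² ≈ 12.12
  n=2: λ₂ = 8.7336π²/1.3334² ≈ 48.481 (4× faster decay)
  n=3: λ₃ = 19.6506π²/1.3334² ≈ 109.082 (9× faster decay)
As t → ∞, higher modes decay exponentially faster. The n=1 mode dominates: T ~ c₁ sin(πx/1.3334) e^{-λ₁t}.
Decay rate: λ₁ = 2.1834π²/1.3334² ≈ 12.12.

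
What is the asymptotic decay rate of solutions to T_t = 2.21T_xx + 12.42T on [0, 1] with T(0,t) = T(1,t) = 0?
Eigenvalues: λₙ = 2.21n²π²/1² - 12.42.
First three modes:
  n=1: λ₁ = 2.21π² - 12.42 ≈ 9.392
  n=2: λ₂ = 8.84π² - 12.42 ≈ 74.827
  n=3: λ₃ = 19.89π² - 12.42 ≈ 183.886
Since 2.21π² ≈ 21.812 > 12.42, all λₙ > 0.
The n=1 mode decays slowest → dominates as t → ∞.
Asymptotic: T ~ c₁ sin(πx/1) e^{-λ₁t} with decay rate λ₁ ≈ 9.392.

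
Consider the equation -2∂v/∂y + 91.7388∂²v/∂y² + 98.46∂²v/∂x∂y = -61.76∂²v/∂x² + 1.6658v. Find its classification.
Rewriting in standard form: 61.76∂²v/∂x² + 98.46∂²v/∂x∂y + 91.7388∂²v/∂y² - 2∂v/∂y - 1.6658v = 0. Elliptic. (A = 61.76, B = 98.46, C = 91.7388 gives B² - 4AC = -12968.781552.)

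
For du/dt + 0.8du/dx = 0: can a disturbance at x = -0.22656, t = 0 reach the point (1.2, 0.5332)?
No. Only data at x = 0.77344 affects (1.2, 0.5332). Advection has one-way propagation along characteristics.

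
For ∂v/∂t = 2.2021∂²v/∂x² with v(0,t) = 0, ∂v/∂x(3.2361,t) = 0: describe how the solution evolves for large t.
v → 0. Heat escapes through the Dirichlet boundary.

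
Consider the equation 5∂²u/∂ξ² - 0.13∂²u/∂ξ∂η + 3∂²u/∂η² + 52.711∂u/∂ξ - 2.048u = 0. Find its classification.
Elliptic. (A = 5, B = -0.13, C = 3 gives B² - 4AC = -59.9831.)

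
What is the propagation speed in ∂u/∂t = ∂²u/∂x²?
Infinite. The heat equation is parabolic, not hyperbolic, so disturbances propagate instantly.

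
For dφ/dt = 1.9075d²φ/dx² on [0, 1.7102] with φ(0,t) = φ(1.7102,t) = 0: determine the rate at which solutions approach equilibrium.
Eigenvalues: λₙ = 1.9075n²π²/1.7102².
First three modes:
  n=1: λ₁ = 1.9075π²/1.7102² ≈ 6.437
  n=2: λ₂ = 7.63π²/1.7102² ≈ 25.747 (4× faster decay)
  n=3: λ₃ = 17.1675π²/1.7102² ≈ 57.931 (9× faster decay)
As t → ∞, higher modes decay exponentially faster. The n=1 mode dominates: φ ~ c₁ sin(πx/1.7102) e^{-λ₁t}.
Decay rate: λ₁ = 1.9075π²/1.7102² ≈ 6.437.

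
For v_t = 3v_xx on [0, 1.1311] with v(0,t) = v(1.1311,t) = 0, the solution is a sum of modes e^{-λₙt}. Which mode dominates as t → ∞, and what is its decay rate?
Eigenvalues: λₙ = 3n²π²/1.1311².
First three modes:
  n=1: λ₁ = 3π²/1.1311² ≈ 23.143
  n=2: λ₂ = 12π²/1.1311² ≈ 92.572 (4× faster decay)
  n=3: λ₃ = 27π²/1.1311² ≈ 208.287 (9× faster decay)
As t → ∞, higher modes decay exponentially faster. The n=1 mode dominates: v ~ c₁ sin(πx/1.1311) e^{-λ₁t}.
Decay rate: λ₁ = 3π²/1.1311² ≈ 23.143.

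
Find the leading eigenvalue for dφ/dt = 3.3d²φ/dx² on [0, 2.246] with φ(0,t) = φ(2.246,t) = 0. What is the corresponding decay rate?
Eigenvalues: λₙ = 3.3n²π²/2.246².
First three modes:
  n=1: λ₁ = 3.3π²/2.246² ≈ 6.456
  n=2: λ₂ = 13.2π²/2.246² ≈ 25.826 (4× faster decay)
  n=3: λ₃ = 29.7π²/2.246² ≈ 58.108 (9× faster decay)
As t → ∞, higher modes decay exponentially faster. The n=1 mode dominates: φ ~ c₁ sin(πx/2.246) e^{-λ₁t}.
Decay rate: λ₁ = 3.3π²/2.246² ≈ 6.456.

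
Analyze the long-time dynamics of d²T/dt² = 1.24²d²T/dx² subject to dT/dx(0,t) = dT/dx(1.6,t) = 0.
Long-time behavior: T oscillates about a mean that drifts linearly in t (generically unbounded; no decay). There is no damping, so the nonconstant modes persist as standing waves (energy conserved, no decay). But with Neumann conditions at both ends the constant mode has eigenvalue 0: the spatial mean M(t) of T satisfies M'' = 0, so M(t) = M(0) + M'(0)·t. Unless the initial velocity has zero mean (∫T_t(x,0)dx = 0), the solution grows linearly in t (unbounded, though not exponentially); if it does have zero mean, the solution stays bounded and simply oscillates.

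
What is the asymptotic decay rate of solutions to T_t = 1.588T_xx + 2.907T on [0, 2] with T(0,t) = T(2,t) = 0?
Eigenvalues: λₙ = 1.588n²π²/2² - 2.907.
First three modes:
  n=1: λ₁ = 1.588π²/2² - 2.907 ≈ 1.011
  n=2: λ₂ = 6.352π²/2² - 2.907 ≈ 12.766
  n=3: λ₃ = 14.292π²/2² - 2.907 ≈ 32.357
Since 1.588π²/2² ≈ 3.918 > 2.907, all λₙ > 0.
The n=1 mode decays slowest → dominates as t → ∞.
Asymptotic: T ~ c₁ sin(πx/2) e^{-λ₁t} with decay rate λ₁ ≈ 1.011.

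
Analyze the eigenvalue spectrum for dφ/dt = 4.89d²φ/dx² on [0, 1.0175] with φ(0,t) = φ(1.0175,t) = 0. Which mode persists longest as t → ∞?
Eigenvalues: λₙ = 4.89n²π²/1.0175².
First three modes:
  n=1: λ₁ = 4.89π²/1.0175² ≈ 46.617
  n=2: λ₂ = 19.56π²/1.0175² ≈ 186.466 (4× faster decay)
  n=3: λ₃ = 44.01π²/1.0175² ≈ 419.549 (9× faster decay)
As t → ∞, higher modes decay exponentially faster. The n=1 mode dominates: φ ~ c₁ sin(πx/1.0175) e^{-λ₁t}.
Decay rate: λ₁ = 4.89π²/1.0175² ≈ 46.617.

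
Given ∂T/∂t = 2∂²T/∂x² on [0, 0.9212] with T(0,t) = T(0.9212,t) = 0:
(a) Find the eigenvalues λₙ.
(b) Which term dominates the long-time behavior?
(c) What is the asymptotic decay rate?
Eigenvalues: λₙ = 2n²π²/0.9212².
First three modes:
  n=1: λ₁ = 2π²/0.9212² ≈ 23.261
  n=2: λ₂ = 8π²/0.9212² ≈ 93.043 (4× faster decay)
  n=3: λ₃ = 18π²/0.9212² ≈ 209.346 (9× faster decay)
As t → ∞, higher modes decay exponentially faster. The n=1 mode dominates: T ~ c₁ sin(πx/0.9212) e^{-λ₁t}.
Decay rate: λ₁ = 2π²/0.9212² ≈ 23.261.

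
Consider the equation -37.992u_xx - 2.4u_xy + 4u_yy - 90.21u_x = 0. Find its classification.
Hyperbolic. (A = -37.992, B = -2.4, C = 4 gives B² - 4AC = 613.632.)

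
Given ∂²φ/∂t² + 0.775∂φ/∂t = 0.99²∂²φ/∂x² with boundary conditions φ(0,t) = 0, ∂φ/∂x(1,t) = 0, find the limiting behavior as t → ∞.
φ → 0. Damping (γ=0.775) dissipates energy; oscillations decay exponentially.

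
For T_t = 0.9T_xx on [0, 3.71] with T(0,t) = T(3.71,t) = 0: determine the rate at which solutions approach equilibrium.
Eigenvalues: λₙ = 0.9n²π²/3.71².
First three modes:
  n=1: λ₁ = 0.9π²/3.71² ≈ 0.645
  n=2: λ₂ = 3.6π²/3.71² ≈ 2.581 (4× faster decay)
  n=3: λ₃ = 8.1π²/3.71² ≈ 5.808 (9× faster decay)
As t → ∞, higher modes decay exponentially faster. The n=1 mode dominates: T ~ c₁ sin(πx/3.71) e^{-λ₁t}.
Decay rate: λ₁ = 0.9π²/3.71² ≈ 0.645.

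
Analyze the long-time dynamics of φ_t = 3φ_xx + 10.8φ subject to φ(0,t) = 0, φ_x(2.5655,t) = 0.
Long-time behavior: φ grows unboundedly. Reaction dominates diffusion (r=10.8 > κπ²/(4L²)≈1.12); solution grows exponentially.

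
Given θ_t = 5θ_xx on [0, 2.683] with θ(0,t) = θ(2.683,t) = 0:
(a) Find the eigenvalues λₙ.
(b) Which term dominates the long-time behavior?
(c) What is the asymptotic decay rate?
Eigenvalues: λₙ = 5n²π²/2.683².
First three modes:
  n=1: λ₁ = 5π²/2.683² ≈ 6.855
  n=2: λ₂ = 20π²/2.683² ≈ 27.421 (4× faster decay)
  n=3: λ₃ = 45π²/2.683² ≈ 61.698 (9× faster decay)
As t → ∞, higher modes decay exponentially faster. The n=1 mode dominates: θ ~ c₁ sin(πx/2.683) e^{-λ₁t}.
Decay rate: λ₁ = 5π²/2.683² ≈ 6.855.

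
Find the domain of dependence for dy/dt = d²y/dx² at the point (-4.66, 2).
The entire real line. The heat equation has infinite propagation speed: any initial disturbance instantly affects all points (though exponentially small far away).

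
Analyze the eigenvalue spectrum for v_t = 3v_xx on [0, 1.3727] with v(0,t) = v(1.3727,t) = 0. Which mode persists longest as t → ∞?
Eigenvalues: λₙ = 3n²π²/1.3727².
First three modes:
  n=1: λ₁ = 3π²/1.3727² ≈ 15.713
  n=2: λ₂ = 12π²/1.3727² ≈ 62.854 (4× faster decay)
  n=3: λ₃ = 27π²/1.3727² ≈ 141.42 (9× faster decay)
As t → ∞, higher modes decay exponentially faster. The n=1 mode dominates: v ~ c₁ sin(πx/1.3727) e^{-λ₁t}.
Decay rate: λ₁ = 3π²/1.3727² ≈ 15.713.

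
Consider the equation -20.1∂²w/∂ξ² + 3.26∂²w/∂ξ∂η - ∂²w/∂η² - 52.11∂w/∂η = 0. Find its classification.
Elliptic. (A = -20.1, B = 3.26, C = -1 gives B² - 4AC = -69.7724.)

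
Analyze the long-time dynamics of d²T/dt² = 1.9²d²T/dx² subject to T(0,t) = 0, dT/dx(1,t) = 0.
Long-time behavior: T oscillates (no decay). Energy is conserved; the solution oscillates indefinitely as standing waves.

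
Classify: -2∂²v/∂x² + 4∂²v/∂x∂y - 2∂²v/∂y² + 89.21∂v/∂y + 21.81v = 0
Parabolic (discriminant = 0).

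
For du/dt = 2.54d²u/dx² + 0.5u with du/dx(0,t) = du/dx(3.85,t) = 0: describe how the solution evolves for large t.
u grows unboundedly. With Neumann BCs the constant mode has diffusion eigenvalue 0, so any r > 0 makes it grow like e^(0.5t); solution grows exponentially.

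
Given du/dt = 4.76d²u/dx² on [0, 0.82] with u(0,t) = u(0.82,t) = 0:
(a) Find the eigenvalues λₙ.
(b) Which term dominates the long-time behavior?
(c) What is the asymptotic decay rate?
Eigenvalues: λₙ = 4.76n²π²/0.82².
First three modes:
  n=1: λ₁ = 4.76π²/0.82² ≈ 69.868
  n=2: λ₂ = 19.04π²/0.82² ≈ 279.472 (4× faster decay)
  n=3: λ₃ = 42.84π²/0.82² ≈ 628.813 (9× faster decay)
As t → ∞, higher modes decay exponentially faster. The n=1 mode dominates: u ~ c₁ sin(πx/0.82) e^{-λ₁t}.
Decay rate: λ₁ = 4.76π²/0.82² ≈ 69.868.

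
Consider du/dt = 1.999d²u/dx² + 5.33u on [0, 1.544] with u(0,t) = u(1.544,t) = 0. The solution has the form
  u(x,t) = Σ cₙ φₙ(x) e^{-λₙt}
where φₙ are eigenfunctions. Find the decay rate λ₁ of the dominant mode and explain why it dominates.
Eigenvalues: λₙ = 1.999n²π²/1.544² - 5.33.
First three modes:
  n=1: λ₁ = 1.999π²/1.544² - 5.33 ≈ 2.946
  n=2: λ₂ = 7.996π²/1.544² - 5.33 ≈ 27.774
  n=3: λ₃ = 17.991π²/1.544² - 5.33 ≈ 69.154
Since 1.999π²/1.544² ≈ 8.276 > 5.33, all λₙ > 0.
The n=1 mode decays slowest → dominates as t → ∞.
Asymptotic: u ~ c₁ sin(πx/1.544) e^{-λ₁t} with decay rate λ₁ ≈ 2.946.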